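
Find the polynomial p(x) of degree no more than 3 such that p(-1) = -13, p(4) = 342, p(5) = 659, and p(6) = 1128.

Write p(x) = ax^3 + bx^2 + cx + d. Substituting each data point gives a linear system:
  -a + b - c + d = -13
  64a + 16b + 4c + d = 342
  125a + 25b + 5c + d = 659
  216a + 36b + 6c + d = 1128
Solving the system yields a = 5, b = 1, c = 3, d = -6.
So p(x) = 5x³ + x² + 3x - 6.
Check: p(-1) = -13. ✓

p(x) = 5x^3 + x^2 + 3x - 6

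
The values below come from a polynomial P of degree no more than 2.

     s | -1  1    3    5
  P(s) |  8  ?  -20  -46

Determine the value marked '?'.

-2

The 3 known points determine the degree-2 polynomial uniquely.
Write P(s) = as^2 + bs + c. Substituting each data point gives a linear system:
  a - b + c = 8
  9a + 3b + c = -20
  25a + 5b + c = -46
Solving the system yields a = -1, b = -5, c = 4.
So P(s) = -s^2 - 5s + 4.
Then P(1) = -2.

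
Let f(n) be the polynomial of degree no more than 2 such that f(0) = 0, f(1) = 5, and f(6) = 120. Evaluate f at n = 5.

85

Write f(n) = an^2 + bn + c. Substituting each data point gives a linear system:
  c = 0
  a + b + c = 5
  36a + 6b + c = 120
Solving the system yields a = 3, b = 2, c = 0.
So f(n) = 3n^2 + 2n.
Then f(5) = 85.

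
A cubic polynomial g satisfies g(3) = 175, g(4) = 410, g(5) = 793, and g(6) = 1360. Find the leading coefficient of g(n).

Write g(n) = an^3 + bn^2 + cn + d. Substituting each data point gives a linear system:
  27a + 9b + 3c + d = 175
  64a + 16b + 4c + d = 410
  125a + 25b + 5c + d = 793
  216a + 36b + 6c + d = 1360
Solving the system yields a = 6, b = 2, c = -1, d = -2.
So g(n) = 6n^3 + 2n^2 - n - 2.
The leading coefficient is 6.

6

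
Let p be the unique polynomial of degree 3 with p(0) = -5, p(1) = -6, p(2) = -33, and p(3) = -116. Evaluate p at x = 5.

Forward differences of the values at x = 0, 1, 2, 3:
  p  : -5  -6  -33  -116
  Δ  : -1  -27  -83
  Δ^2: -26  -56
  Δ^3: -30
The third differences are constant, confirming degree 3.
Interpolating (Newton forward form) and evaluating at x = 5 gives p(5) = -570.

-570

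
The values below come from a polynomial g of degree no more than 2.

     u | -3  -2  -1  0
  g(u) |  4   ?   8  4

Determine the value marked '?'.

On equispaced nodes a degree-2 polynomial has vanishing third forward difference, so
  - g(-3) + 3·g(-2) - 3·g(-1) + g(0) = 0.
Substituting the known values and solving for g(-2):
  3·g(-2) = 24
  g(-2) = 8.

8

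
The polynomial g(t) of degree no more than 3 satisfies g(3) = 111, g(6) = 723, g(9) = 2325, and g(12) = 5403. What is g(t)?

Write g(t) = at^3 + bt^2 + ct + d. Substituting each data point gives a linear system:
  27a + 9b + 3c + d = 111
  216a + 36b + 6c + d = 723
  729a + 81b + 9c + d = 2325
  1728a + 144b + 12c + d = 5403
Solving the system yields a = 3, b = 1, c = 6, d = 3.
So g(t) = 3t^3 + t^2 + 6t + 3.
Check: g(3) = 111. ✓

g(t) = 3t^3 + t^2 + 6t + 3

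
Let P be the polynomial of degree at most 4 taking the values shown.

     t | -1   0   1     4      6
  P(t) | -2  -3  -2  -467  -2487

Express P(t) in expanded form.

Write P(t) = at^4 + bt^3 + ct^2 + dt + e. Substituting each data point gives a linear system:
  a - b + c - d + e = -2
  e = -3
  a + b + c + d + e = -2
  256a + 64b + 16c + 4d + e = -467
  1296a + 216b + 36c + 6d + e = -2487
Solving the system yields a = -2, b = 0, c = 3, d = 0, e = -3.
So P(t) = -2t⁴ + 3t² - 3.
Check: P(1) = -2. ✓

P(t) = -2t^4 + 3t^2 - 3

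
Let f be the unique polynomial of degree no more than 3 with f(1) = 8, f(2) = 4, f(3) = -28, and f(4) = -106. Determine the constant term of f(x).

2

Write f(x) = ax^3 + bx^2 + cx + d. Substituting each data point gives a linear system:
  a + b + c + d = 8
  8a + 4b + 2c + d = 4
  27a + 9b + 3c + d = -28
  64a + 16b + 4c + d = -106
Solving the system yields a = -3, b = 4, c = 5, d = 2.
So f(x) = -3x³ + 4x² + 5x + 2.
The constant term is 2.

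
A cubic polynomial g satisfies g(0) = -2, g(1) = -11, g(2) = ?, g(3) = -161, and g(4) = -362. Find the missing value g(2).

-54

The 4 known points determine the degree-3 polynomial uniquely.
Write g(t) = at^3 + bt^2 + ct + d. Substituting each data point gives a linear system:
  d = -2
  a + b + c + d = -11
  27a + 9b + 3c + d = -161
  64a + 16b + 4c + d = -362
Solving the system yields a = -5, b = -2, c = -2, d = -2.
So g(t) = -5t^3 - 2t^2 - 2t - 2.
Then g(2) = -54.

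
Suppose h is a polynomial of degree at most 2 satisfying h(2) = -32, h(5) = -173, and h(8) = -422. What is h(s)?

Write h(s) = as^2 + bs + c. Substituting each data point gives a linear system:
  4a + 2b + c = -32
  25a + 5b + c = -173
  64a + 8b + c = -422
Solving the system yields a = -6, b = -5, c = 2.
So h(s) = -6s² - 5s + 2.
Check: h(2) = -32. ✓

h(s) = -6s^2 - 5s + 2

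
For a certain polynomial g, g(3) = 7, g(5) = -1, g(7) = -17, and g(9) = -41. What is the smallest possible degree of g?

Forward differences of the values at u = 3, 5, 7, 9:
  g  : 7  -1  -17  -41
  Δ  : -8  -16  -24
  Δ^2: -8  -8
  Δ^3: 0
The second differences are constant (-8) and nonzero, while all higher differences vanish, so the minimal degree is 2.

2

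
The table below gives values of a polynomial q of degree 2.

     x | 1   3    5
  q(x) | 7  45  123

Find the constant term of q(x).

3

Write q(x) = ax^2 + bx + c. Substituting each data point gives a linear system:
  a + b + c = 7
  9a + 3b + c = 45
  25a + 5b + c = 123
Solving the system yields a = 5, b = -1, c = 3.
So q(x) = 5x² - x + 3.
The constant term is 3.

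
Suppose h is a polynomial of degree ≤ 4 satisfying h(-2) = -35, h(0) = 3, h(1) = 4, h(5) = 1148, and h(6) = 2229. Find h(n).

h(n) = n^4 + 5n^3 - 4n^2 - n + 3

Write h(n) = an^4 + bn^3 + cn^2 + dn + e. Substituting each data point gives a linear system:
  16a - 8b + 4c - 2d + e = -35
  e = 3
  a + b + c + d + e = 4
  625a + 125b + 25c + 5d + e = 1148
  1296a + 216b + 36c + 6d + e = 2229
Solving the system yields a = 1, b = 5, c = -4, d = -1, e = 3.
So h(n) = n⁴ + 5n³ - 4n² - n + 3.
Check: h(6) = 2229. ✓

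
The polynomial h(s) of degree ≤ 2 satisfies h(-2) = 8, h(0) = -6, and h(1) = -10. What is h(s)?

Using the Lagrange interpolation formula with nodes -2, 0, 1:
  L_0(s) = s(s - 1) / 6
  L_1(s) = (s + 2)(s - 1) / -2
  L_2(s) = (s + 2)s / 3
Then h(s) = 8·L_0(s) - 6·L_1(s) - 10·L_2(s).
Expanding and collecting terms gives h(s) = s² - 5s - 6.
Check: h(0) = -6. ✓

h(s) = s^2 - 5s - 6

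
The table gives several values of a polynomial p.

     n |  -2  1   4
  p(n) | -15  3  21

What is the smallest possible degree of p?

1

Forward differences of the values at n = -2, 1, 4:
  p  : -15  3  21
  Δ  : 18  18
  Δ^2: 0
The first differences are constant (18) and nonzero, while all higher differences vanish, so the minimal degree is 1.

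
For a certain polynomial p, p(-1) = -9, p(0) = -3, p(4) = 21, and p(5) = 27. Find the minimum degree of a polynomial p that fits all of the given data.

Divided differences on the nodes -1, 0, 4, 5:
  order 0: -9  -3  21  27
  order 1: 6  6  6
  order 2: 0  0
  order 3: 0
The order-1 divided differences are all 6 (nonzero) and every higher order vanishes, so the data lies on a polynomial of degree exactly 1.

1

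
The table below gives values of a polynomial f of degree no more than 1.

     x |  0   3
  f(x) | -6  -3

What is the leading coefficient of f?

1

Write f(x) = ax + b. Substituting each data point gives a linear system:
  b = -6
  3a + b = -3
Solving the system yields a = 1, b = -6.
So f(x) = x - 6.
The leading coefficient is 1.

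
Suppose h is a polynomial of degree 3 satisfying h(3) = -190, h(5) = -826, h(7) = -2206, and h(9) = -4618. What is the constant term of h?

-1

Write h(u) = au^3 + bu^2 + cu + d. Substituting each data point gives a linear system:
  27a + 9b + 3c + d = -190
  125a + 25b + 5c + d = -826
  343a + 49b + 7c + d = -2206
  729a + 81b + 9c + d = -4618
Solving the system yields a = -6, b = -3, c = 0, d = -1.
So h(u) = -6u³ - 3u² - 1.
The constant term is -1.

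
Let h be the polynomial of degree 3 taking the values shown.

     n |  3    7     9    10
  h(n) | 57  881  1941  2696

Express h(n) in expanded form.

Using the Lagrange interpolation formula with nodes 3, 7, 9, 10:
  L_0(n) = (n - 7)(n - 9)(n - 10) / -168
  L_1(n) = (n - 3)(n - 9)(n - 10) / 24
  L_2(n) = (n - 3)(n - 7)(n - 10) / -12
  L_3(n) = (n - 3)(n - 7)(n - 9) / 21
Then h(n) = 57·L_0(n) + 881·L_1(n) + 1941·L_2(n) + 2696·L_3(n).
Expanding and collecting terms gives h(n) = 3n^3 - 3n^2 - n + 6.
Check: h(3) = 57. ✓

h(n) = 3n^3 - 3n^2 - n + 6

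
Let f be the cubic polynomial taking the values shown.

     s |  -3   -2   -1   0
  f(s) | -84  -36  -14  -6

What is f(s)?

f(s) = 2s^3 - s^2 + 5s - 6

Using the Lagrange interpolation formula with nodes -3, -2, -1, 0:
  L_0(s) = (s + 2)(s + 1)s / -6
  L_1(s) = (s + 3)(s + 1)s / 2
  L_2(s) = (s + 3)(s + 2)s / -2
  L_3(s) = (s + 3)(s + 2)(s + 1) / 6
Then f(s) = -84·L_0(s) - 36·L_1(s) - 14·L_2(s) - 6·L_3(s).
Expanding and collecting terms gives f(s) = 2s^3 - s^2 + 5s - 6.
Check: f(0) = -6. ✓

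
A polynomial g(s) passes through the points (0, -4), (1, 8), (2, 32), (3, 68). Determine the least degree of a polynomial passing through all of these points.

Forward differences of the values at s = 0, 1, 2, 3:
  g  : -4  8  32  68
  Δ  : 12  24  36
  Δ^2: 12  12
  Δ^3: 0
The second differences are constant (12) and nonzero, while all higher differences vanish, so the minimal degree is 2.

2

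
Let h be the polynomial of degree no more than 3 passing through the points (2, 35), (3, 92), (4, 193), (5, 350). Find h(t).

Write h(t) = at^3 + bt^2 + ct + d. Substituting each data point gives a linear system:
  8a + 4b + 2c + d = 35
  27a + 9b + 3c + d = 92
  64a + 16b + 4c + d = 193
  125a + 25b + 5c + d = 350
Solving the system yields a = 2, b = 4, c = -1, d = 5.
So h(t) = 2t³ + 4t² - t + 5.
Check: h(3) = 92. ✓

h(t) = 2t^3 + 4t^2 - t + 5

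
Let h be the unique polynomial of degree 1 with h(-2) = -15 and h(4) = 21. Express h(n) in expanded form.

Using the Lagrange interpolation formula with nodes -2, 4:
  L_0(n) = (n - 4) / -6
  L_1(n) = (n + 2) / 6
Then h(n) = -15·L_0(n) + 21·L_1(n).
Expanding and collecting terms gives h(n) = 6n - 3.
Check: h(4) = 21. ✓

h(n) = 6n - 3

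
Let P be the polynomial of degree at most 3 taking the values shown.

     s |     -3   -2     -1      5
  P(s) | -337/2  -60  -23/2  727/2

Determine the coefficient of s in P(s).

5/2

Write P(s) = as^3 + bs^2 + cs + d. Substituting each data point gives a linear system:
  -27a + 9b - 3c + d = -337/2
  -8a + 4b - 2c + d = -60
  -a + b - c + d = -23/2
  125a + 25b + 5c + d = 727/2
Solving the system yields a = 4, b = -6, c = 5/2, d = 1.
So P(s) = 4s³ - 6s² + (5/2)s + 1.
The coefficient of s is 5/2.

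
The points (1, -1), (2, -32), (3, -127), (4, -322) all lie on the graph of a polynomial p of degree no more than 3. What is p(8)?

-2822

Forward differences of the values at t = 1, 2, 3, 4:
  p  : -1  -32  -127  -322
  Δ  : -31  -95  -195
  Δ^2: -64  -100
  Δ^3: -36
The third differences are constant, confirming degree 3.
Interpolating (Newton forward form) and evaluating at t = 8 gives p(8) = -2822.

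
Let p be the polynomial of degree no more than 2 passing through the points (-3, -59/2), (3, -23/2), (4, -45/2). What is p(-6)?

-185/2

Write p(t) = at^2 + bt + c. Substituting each data point gives a linear system:
  9a - 3b + c = -59/2
  9a + 3b + c = -23/2
  16a + 4b + c = -45/2
Solving the system yields a = -2, b = 3, c = -5/2.
So p(t) = -2t^2 + 3t - 5/2.
Then p(-6) = -185/2.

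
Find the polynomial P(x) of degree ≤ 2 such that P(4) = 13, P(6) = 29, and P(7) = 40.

Write P(x) = ax^2 + bx + c. Substituting each data point gives a linear system:
  16a + 4b + c = 13
  36a + 6b + c = 29
  49a + 7b + c = 40
Solving the system yields a = 1, b = -2, c = 5.
So P(x) = x² - 2x + 5.
Check: P(6) = 29. ✓

P(x) = x^2 - 2x + 5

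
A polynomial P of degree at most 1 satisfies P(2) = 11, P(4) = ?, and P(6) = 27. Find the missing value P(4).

On equispaced nodes a degree-1 polynomial has vanishing second forward difference, so
  P(2) - 2·P(4) + P(6) = 0.
Substituting the known values and solving for P(4):
  -2·P(4) = -38
  P(4) = 19.

19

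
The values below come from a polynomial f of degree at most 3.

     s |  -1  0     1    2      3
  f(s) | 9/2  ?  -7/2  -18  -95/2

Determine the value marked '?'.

On equispaced nodes a degree-3 polynomial has vanishing fourth forward difference, so
  f(-1) - 4·f(0) + 6·f(1) - 4·f(2) + f(3) = 0.
Substituting the known values and solving for f(0):
  -4·f(0) = -8
  f(0) = 2.

2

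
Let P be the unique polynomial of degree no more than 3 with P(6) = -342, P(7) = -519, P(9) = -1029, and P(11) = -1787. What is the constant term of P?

Write P(t) = at^3 + bt^2 + ct + d. Substituting each data point gives a linear system:
  216a + 36b + 6c + d = -342
  343a + 49b + 7c + d = -519
  729a + 81b + 9c + d = -1029
  1331a + 121b + 11c + d = -1787
Solving the system yields a = -1, b = -4, c = 2, d = 6.
So P(t) = -t^3 - 4t^2 + 2t + 6.
The constant term is 6.

6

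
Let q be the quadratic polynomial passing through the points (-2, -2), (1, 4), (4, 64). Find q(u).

Using the Lagrange interpolation formula with nodes -2, 1, 4:
  L_0(u) = (u - 1)(u - 4) / 18
  L_1(u) = (u + 2)(u - 4) / -9
  L_2(u) = (u + 2)(u - 1) / 18
Then q(u) = -2·L_0(u) + 4·L_1(u) + 64·L_2(u).
Expanding and collecting terms gives q(u) = 3u² + 5u - 4.
Check: q(1) = 4. ✓

q(u) = 3u^2 + 5u - 4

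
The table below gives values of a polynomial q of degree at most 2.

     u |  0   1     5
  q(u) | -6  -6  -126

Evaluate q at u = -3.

Write q(u) = au^2 + bu + c. Substituting each data point gives a linear system:
  c = -6
  a + b + c = -6
  25a + 5b + c = -126
Solving the system yields a = -6, b = 6, c = -6.
So q(u) = -6u^2 + 6u - 6.
Then q(-3) = -78.

-78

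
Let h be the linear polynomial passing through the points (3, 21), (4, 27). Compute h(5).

33

Using the Lagrange interpolation formula with nodes 3, 4:
  L_0(x) = (x - 4) / -1
  L_1(x) = (x - 3) / 1
Then h(x) = 21·L_0(x) + 27·L_1(x).
Expanding and collecting terms gives h(x) = 6x + 3.
Evaluating at x = 5: h(5) = 33.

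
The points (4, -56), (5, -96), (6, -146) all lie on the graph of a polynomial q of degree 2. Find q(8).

-276

Using the Lagrange interpolation formula with nodes 4, 5, 6:
  L_0(t) = (t - 5)(t - 6) / 2
  L_1(t) = (t - 4)(t - 6) / -1
  L_2(t) = (t - 4)(t - 5) / 2
Then q(t) = -56·L_0(t) - 96·L_1(t) - 146·L_2(t).
Expanding and collecting terms gives q(t) = -5t^2 + 5t + 4.
Evaluating at t = 8: q(8) = -276.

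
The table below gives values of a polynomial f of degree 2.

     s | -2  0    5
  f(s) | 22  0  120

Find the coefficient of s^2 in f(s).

Write f(s) = as^2 + bs + c. Substituting each data point gives a linear system:
  4a - 2b + c = 22
  c = 0
  25a + 5b + c = 120
Solving the system yields a = 5, b = -1, c = 0.
So f(s) = 5s^2 - s.
The leading coefficient is 5.

5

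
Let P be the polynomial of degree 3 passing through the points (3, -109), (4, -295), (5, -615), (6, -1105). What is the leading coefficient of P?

-6

Write P(t) = at^3 + bt^2 + ct + d. Substituting each data point gives a linear system:
  27a + 9b + 3c + d = -109
  64a + 16b + 4c + d = -295
  125a + 25b + 5c + d = -615
  216a + 36b + 6c + d = -1105
Solving the system yields a = -6, b = 5, c = 1, d = 5.
So P(t) = -6t³ + 5t² + t + 5.
The leading coefficient is -6.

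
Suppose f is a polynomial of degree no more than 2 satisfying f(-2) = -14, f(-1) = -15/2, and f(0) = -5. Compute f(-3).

Using the Lagrange interpolation formula with nodes -2, -1, 0:
  L_0(s) = (s + 1)s / 2
  L_1(s) = (s + 2)s / -1
  L_2(s) = (s + 2)(s + 1) / 2
Then f(s) = -14·L_0(s) - 15/2·L_1(s) - 5·L_2(s).
Expanding and collecting terms gives f(s) = -2s^2 + (1/2)s - 5.
Evaluating at s = -3: f(-3) = -49/2.

-49/2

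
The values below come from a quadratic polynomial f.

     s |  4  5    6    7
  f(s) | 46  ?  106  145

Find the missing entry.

73

On equispaced nodes a degree-2 polynomial has vanishing third forward difference, so
  - f(4) + 3·f(5) - 3·f(6) + f(7) = 0.
Substituting the known values and solving for f(5):
  3·f(5) = 219
  f(5) = 73.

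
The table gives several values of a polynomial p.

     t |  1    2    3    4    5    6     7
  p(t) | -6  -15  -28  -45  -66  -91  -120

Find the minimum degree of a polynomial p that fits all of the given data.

Forward differences of the values at t = 1, 2, 3, 4, 5, 6, 7:
  p  : -6  -15  -28  -45  -66  -91  -120
  Δ  : -9  -13  -17  -21  -25  -29
  Δ^2: -4  -4  -4  -4  -4
  Δ^3: 0  0  0  0
  Δ^4: 0  0  0
  Δ^5: 0  0
  Δ^6: 0
The second differences are constant (-4) and nonzero, while all higher differences vanish, so the minimal degree is 2.

2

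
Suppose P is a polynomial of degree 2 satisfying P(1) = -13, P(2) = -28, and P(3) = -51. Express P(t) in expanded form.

Write P(t) = at^2 + bt + c. Substituting each data point gives a linear system:
  a + b + c = -13
  4a + 2b + c = -28
  9a + 3b + c = -51
Solving the system yields a = -4, b = -3, c = -6.
So P(t) = -4t^2 - 3t - 6.
Check: P(3) = -51. ✓

P(t) = -4t^2 - 3t - 6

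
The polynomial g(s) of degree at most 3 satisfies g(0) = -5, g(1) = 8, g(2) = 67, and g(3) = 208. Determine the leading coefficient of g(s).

Write g(s) = as^3 + bs^2 + cs + d. Substituting each data point gives a linear system:
  d = -5
  a + b + c + d = 8
  8a + 4b + 2c + d = 67
  27a + 9b + 3c + d = 208
Solving the system yields a = 6, b = 5, c = 2, d = -5.
So g(s) = 6s³ + 5s² + 2s - 5.
The leading coefficient is 6.

6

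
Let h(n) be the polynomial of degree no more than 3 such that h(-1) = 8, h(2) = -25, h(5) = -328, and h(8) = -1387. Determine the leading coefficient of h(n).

Write h(n) = an^3 + bn^2 + cn + d. Substituting each data point gives a linear system:
  -a + b - c + d = 8
  8a + 4b + 2c + d = -25
  125a + 25b + 5c + d = -328
  512a + 64b + 8c + d = -1387
Solving the system yields a = -3, b = 3, c = -5, d = -3.
So h(n) = -3n^3 + 3n^2 - 5n - 3.
The leading coefficient is -3.

-3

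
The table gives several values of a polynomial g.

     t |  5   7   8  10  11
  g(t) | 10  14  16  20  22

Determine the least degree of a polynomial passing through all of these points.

Divided differences on the nodes 5, 7, 8, 10, 11:
  order 0: 10  14  16  20  22
  order 1: 2  2  2  2
  order 2: 0  0  0
  order 3: 0  0
  order 4: 0
The order-1 divided differences are all 2 (nonzero) and every higher order vanishes, so the data lies on a polynomial of degree exactly 1.

1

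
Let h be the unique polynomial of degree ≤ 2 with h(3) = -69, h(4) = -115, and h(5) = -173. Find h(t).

Write h(t) = at^2 + bt + c. Substituting each data point gives a linear system:
  9a + 3b + c = -69
  16a + 4b + c = -115
  25a + 5b + c = -173
Solving the system yields a = -6, b = -4, c = -3.
So h(t) = -6t^2 - 4t - 3.
Check: h(5) = -173. ✓

h(t) = -6t^2 - 4t - 3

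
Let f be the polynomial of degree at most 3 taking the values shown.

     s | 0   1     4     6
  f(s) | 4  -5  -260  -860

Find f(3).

Using the Lagrange interpolation formula with nodes 0, 1, 4, 6:
  L_0(s) = (s - 1)(s - 4)(s - 6) / -24
  L_1(s) = s(s - 4)(s - 6) / 15
  L_2(s) = s(s - 1)(s - 6) / -24
  L_3(s) = s(s - 1)(s - 4) / 60
Then f(s) = 4·L_0(s) - 5·L_1(s) - 260·L_2(s) - 860·L_3(s).
Expanding and collecting terms gives f(s) = -4s³ + s² - 6s + 4.
Evaluating at s = 3: f(3) = -113.

-113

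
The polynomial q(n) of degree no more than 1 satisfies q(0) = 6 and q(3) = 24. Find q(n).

Write q(n) = an + b. Substituting each data point gives a linear system:
  b = 6
  3a + b = 24
Solving the system yields a = 6, b = 6.
So q(n) = 6n + 6.
Check: q(3) = 24. ✓

q(n) = 6n + 6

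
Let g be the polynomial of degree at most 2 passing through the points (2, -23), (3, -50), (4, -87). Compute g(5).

Using the Lagrange interpolation formula with nodes 2, 3, 4:
  L_0(x) = (x - 3)(x - 4) / 2
  L_1(x) = (x - 2)(x - 4) / -1
  L_2(x) = (x - 2)(x - 3) / 2
Then g(x) = -23·L_0(x) - 50·L_1(x) - 87·L_2(x).
Expanding and collecting terms gives g(x) = -5x^2 - 2x + 1.
Evaluating at x = 5: g(5) = -134.

-134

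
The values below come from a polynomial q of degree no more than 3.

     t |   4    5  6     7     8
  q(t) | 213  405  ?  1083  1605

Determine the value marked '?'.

689

On equispaced nodes a degree-3 polynomial has vanishing fourth forward difference, so
  q(4) - 4·q(5) + 6·q(6) - 4·q(7) + q(8) = 0.
Substituting the known values and solving for q(6):
  6·q(6) = 4134
  q(6) = 689.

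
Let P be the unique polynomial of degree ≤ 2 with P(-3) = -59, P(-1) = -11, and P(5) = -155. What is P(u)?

Write P(u) = au^2 + bu + c. Substituting each data point gives a linear system:
  9a - 3b + c = -59
  a - b + c = -11
  25a + 5b + c = -155
Solving the system yields a = -6, b = 0, c = -5.
So P(u) = -6u² - 5.
Check: P(-1) = -11. ✓

P(u) = -6u^2 - 5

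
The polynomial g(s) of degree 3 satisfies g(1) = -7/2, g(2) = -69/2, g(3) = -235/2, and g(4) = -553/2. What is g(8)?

-4305/2

Using the Lagrange interpolation formula with nodes 1, 2, 3, 4:
  L_0(s) = (s - 2)(s - 3)(s - 4) / -6
  L_1(s) = (s - 1)(s - 3)(s - 4) / 2
  L_2(s) = (s - 1)(s - 2)(s - 4) / -2
  L_3(s) = (s - 1)(s - 2)(s - 3) / 6
Then g(s) = -7/2·L_0(s) - 69/2·L_1(s) - 235/2·L_2(s) - 553/2·L_3(s).
Expanding and collecting terms gives g(s) = -4s^3 - 2s^2 + 3s - 1/2.
Evaluating at s = 8: g(8) = -4305/2.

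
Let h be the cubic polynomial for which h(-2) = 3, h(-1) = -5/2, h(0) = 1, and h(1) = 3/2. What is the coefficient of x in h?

Write h(x) = ax^3 + bx^2 + cx + d. Substituting each data point gives a linear system:
  -8a + 4b - 2c + d = 3
  -a + b - c + d = -5/2
  d = 1
  a + b + c + d = 3/2
Solving the system yields a = -2, b = -3/2, c = 4, d = 1.
So h(x) = -2x³ - (3/2)x² + 4x + 1.
The coefficient of x is 4.

4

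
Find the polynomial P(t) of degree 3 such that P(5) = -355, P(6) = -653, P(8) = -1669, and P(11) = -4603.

P(t) = -4t^3 + 6t^2 - 5

Using the Lagrange interpolation formula with nodes 5, 6, 8, 11:
  L_0(t) = (t - 6)(t - 8)(t - 11) / -18
  L_1(t) = (t - 5)(t - 8)(t - 11) / 10
  L_2(t) = (t - 5)(t - 6)(t - 11) / -18
  L_3(t) = (t - 5)(t - 6)(t - 8) / 90
Then P(t) = -355·L_0(t) - 653·L_1(t) - 1669·L_2(t) - 4603·L_3(t).
Expanding and collecting terms gives P(t) = -4t^3 + 6t^2 - 5.
Check: P(8) = -1669. ✓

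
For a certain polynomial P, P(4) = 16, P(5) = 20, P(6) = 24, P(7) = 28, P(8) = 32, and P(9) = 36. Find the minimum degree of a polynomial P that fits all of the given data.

Forward differences of the values at s = 4, 5, 6, 7, 8, 9:
  P  : 16  20  24  28  32  36
  Δ  : 4  4  4  4  4
  Δ^2: 0  0  0  0
  Δ^3: 0  0  0
  Δ^4: 0  0
  Δ^5: 0
The first differences are constant (4) and nonzero, while all higher differences vanish, so the minimal degree is 1.

1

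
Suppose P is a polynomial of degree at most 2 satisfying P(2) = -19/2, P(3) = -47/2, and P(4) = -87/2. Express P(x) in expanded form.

Write P(x) = ax^2 + bx + c. Substituting each data point gives a linear system:
  4a + 2b + c = -19/2
  9a + 3b + c = -47/2
  16a + 4b + c = -87/2
Solving the system yields a = -3, b = 1, c = 1/2.
So P(x) = -3x^2 + x + 1/2.
Check: P(4) = -87/2. ✓

P(x) = -3x^2 + x + 1/2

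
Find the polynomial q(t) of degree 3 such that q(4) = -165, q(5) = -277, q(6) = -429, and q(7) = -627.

q(t) = -t^3 - 5t^2 - 6t + 3

Write q(t) = at^3 + bt^2 + ct + d. Substituting each data point gives a linear system:
  64a + 16b + 4c + d = -165
  125a + 25b + 5c + d = -277
  216a + 36b + 6c + d = -429
  343a + 49b + 7c + d = -627
Solving the system yields a = -1, b = -5, c = -6, d = 3.
So q(t) = -t³ - 5t² - 6t + 3.
Check: q(5) = -277. ✓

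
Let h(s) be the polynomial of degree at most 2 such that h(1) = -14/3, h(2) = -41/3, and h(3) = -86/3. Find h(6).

Write h(s) = as^2 + bs + c. Substituting each data point gives a linear system:
  a + b + c = -14/3
  4a + 2b + c = -41/3
  9a + 3b + c = -86/3
Solving the system yields a = -3, b = 0, c = -5/3.
So h(s) = -3s^2 - 5/3.
Then h(6) = -329/3.

-329/3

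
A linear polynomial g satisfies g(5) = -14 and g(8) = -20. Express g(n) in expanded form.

Using the Lagrange interpolation formula with nodes 5, 8:
  L_0(n) = (n - 8) / -3
  L_1(n) = (n - 5) / 3
Then g(n) = -14·L_0(n) - 20·L_1(n).
Expanding and collecting terms gives g(n) = -2n - 4.
Check: g(8) = -20. ✓

g(n) = -2n - 4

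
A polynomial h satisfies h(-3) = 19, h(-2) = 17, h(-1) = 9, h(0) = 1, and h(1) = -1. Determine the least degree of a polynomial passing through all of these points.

3

Forward differences of the values at u = -3, -2, -1, 0, 1:
  h  : 19  17  9  1  -1
  Δ  : -2  -8  -8  -2
  Δ^2: -6  0  6
  Δ^3: 6  6
  Δ^4: 0
The third differences are constant (6) and nonzero, while all higher differences vanish, so the minimal degree is 3.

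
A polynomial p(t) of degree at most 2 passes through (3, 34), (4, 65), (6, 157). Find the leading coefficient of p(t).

Write p(t) = at^2 + bt + c. Substituting each data point gives a linear system:
  9a + 3b + c = 34
  16a + 4b + c = 65
  36a + 6b + c = 157
Solving the system yields a = 5, b = -4, c = 1.
So p(t) = 5t² - 4t + 1.
The leading coefficient is 5.

5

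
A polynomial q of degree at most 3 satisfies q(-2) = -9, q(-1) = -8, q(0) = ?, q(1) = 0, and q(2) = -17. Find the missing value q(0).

-1

On equispaced nodes a degree-3 polynomial has vanishing fourth forward difference, so
  q(-2) - 4·q(-1) + 6·q(0) - 4·q(1) + q(2) = 0.
Substituting the known values and solving for q(0):
  6·q(0) = -6
  q(0) = -1.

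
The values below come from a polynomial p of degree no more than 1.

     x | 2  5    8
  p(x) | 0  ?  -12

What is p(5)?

-6

On equispaced nodes a degree-1 polynomial has vanishing second forward difference, so
  p(2) - 2·p(5) + p(8) = 0.
Substituting the known values and solving for p(5):
  -2·p(5) = 12
  p(5) = -6.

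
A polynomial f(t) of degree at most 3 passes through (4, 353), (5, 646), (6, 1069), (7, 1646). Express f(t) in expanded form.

Using the Lagrange interpolation formula with nodes 4, 5, 6, 7:
  L_0(t) = (t - 5)(t - 6)(t - 7) / -6
  L_1(t) = (t - 4)(t - 6)(t - 7) / 2
  L_2(t) = (t - 4)(t - 5)(t - 7) / -2
  L_3(t) = (t - 4)(t - 5)(t - 6) / 6
Then f(t) = 353·L_0(t) + 646·L_1(t) + 1069·L_2(t) + 1646·L_3(t).
Expanding and collecting terms gives f(t) = 4t³ + 5t² + 4t + 1.
Check: f(4) = 353. ✓

f(t) = 4t^3 + 5t^2 + 4t + 1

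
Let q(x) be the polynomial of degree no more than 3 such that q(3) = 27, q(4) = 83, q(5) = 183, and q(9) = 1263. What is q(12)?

Using the Lagrange interpolation formula with nodes 3, 4, 5, 9:
  L_0(x) = (x - 4)(x - 5)(x - 9) / -12
  L_1(x) = (x - 3)(x - 5)(x - 9) / 5
  L_2(x) = (x - 3)(x - 4)(x - 9) / -8
  L_3(x) = (x - 3)(x - 4)(x - 5) / 120
Then q(x) = 27·L_0(x) + 83·L_1(x) + 183·L_2(x) + 1263·L_3(x).
Expanding and collecting terms gives q(x) = 2x³ - 2x² - 4x + 3.
Evaluating at x = 12: q(12) = 3123.

3123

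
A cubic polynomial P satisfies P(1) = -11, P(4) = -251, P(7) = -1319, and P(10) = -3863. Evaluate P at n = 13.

-8531

Using the Lagrange interpolation formula with nodes 1, 4, 7, 10:
  L_0(n) = (n - 4)(n - 7)(n - 10) / -162
  L_1(n) = (n - 1)(n - 7)(n - 10) / 54
  L_2(n) = (n - 1)(n - 4)(n - 10) / -54
  L_3(n) = (n - 1)(n - 4)(n - 7) / 162
Then P(n) = -11·L_0(n) - 251·L_1(n) - 1319·L_2(n) - 3863·L_3(n).
Expanding and collecting terms gives P(n) = -4n^3 + 2n^2 - 6n - 3.
Evaluating at n = 13: P(13) = -8531.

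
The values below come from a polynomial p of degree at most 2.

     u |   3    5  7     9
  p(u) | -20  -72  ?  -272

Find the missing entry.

-156

On equispaced nodes a degree-2 polynomial has vanishing third forward difference, so
  - p(3) + 3·p(5) - 3·p(7) + p(9) = 0.
Substituting the known values and solving for p(7):
  -3·p(7) = 468
  p(7) = -156.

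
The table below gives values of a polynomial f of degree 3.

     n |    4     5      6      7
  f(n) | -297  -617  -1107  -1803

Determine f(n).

f(n) = -6n^3 + 5n^2 + n + 3

Using the Lagrange interpolation formula with nodes 4, 5, 6, 7:
  L_0(n) = (n - 5)(n - 6)(n - 7) / -6
  L_1(n) = (n - 4)(n - 6)(n - 7) / 2
  L_2(n) = (n - 4)(n - 5)(n - 7) / -2
  L_3(n) = (n - 4)(n - 5)(n - 6) / 6
Then f(n) = -297·L_0(n) - 617·L_1(n) - 1107·L_2(n) - 1803·L_3(n).
Expanding and collecting terms gives f(n) = -6n^3 + 5n^2 + n + 3.
Check: f(7) = -1803. ✓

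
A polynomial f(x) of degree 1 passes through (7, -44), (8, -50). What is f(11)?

Using the Lagrange interpolation formula with nodes 7, 8:
  L_0(x) = (x - 8) / -1
  L_1(x) = (x - 7) / 1
Then f(x) = -44·L_0(x) - 50·L_1(x).
Expanding and collecting terms gives f(x) = -6x - 2.
Evaluating at x = 11: f(11) = -68.

-68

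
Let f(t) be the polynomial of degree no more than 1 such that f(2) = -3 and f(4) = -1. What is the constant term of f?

Write f(t) = at + b. Substituting each data point gives a linear system:
  2a + b = -3
  4a + b = -1
Solving the system yields a = 1, b = -5.
So f(t) = t - 5.
The constant term is -5.

-5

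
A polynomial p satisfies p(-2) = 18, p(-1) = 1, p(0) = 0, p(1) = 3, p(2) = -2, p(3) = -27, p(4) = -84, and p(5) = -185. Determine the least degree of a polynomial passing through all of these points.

3

Forward differences of the values at n = -2, -1, 0, 1, 2, 3, 4, 5:
  p  : 18  1  0  3  -2  -27  -84  -185
  Δ  : -17  -1  3  -5  -25  -57  -101
  Δ^2: 16  4  -8  -20  -32  -44
  Δ^3: -12  -12  -12  -12  -12
  Δ^4: 0  0  0  0
  Δ^5: 0  0  0
  Δ^6: 0  0
  Δ^7: 0
The third differences are constant (-12) and nonzero, while all higher differences vanish, so the minimal degree is 3.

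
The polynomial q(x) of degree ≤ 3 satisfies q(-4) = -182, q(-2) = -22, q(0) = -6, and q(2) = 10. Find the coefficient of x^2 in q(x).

Write q(x) = ax^3 + bx^2 + cx + d. Substituting each data point gives a linear system:
  -64a + 16b - 4c + d = -182
  -8a + 4b - 2c + d = -22
  d = -6
  8a + 4b + 2c + d = 10
Solving the system yields a = 3, b = 0, c = -4, d = -6.
So q(x) = 3x³ - 4x - 6.
The coefficient of x^2 is 0.

0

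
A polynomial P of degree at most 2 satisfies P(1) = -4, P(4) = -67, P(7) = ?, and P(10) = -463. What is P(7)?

-220

The 3 known points determine the degree-2 polynomial uniquely.
Write P(s) = as^2 + bs + c. Substituting each data point gives a linear system:
  a + b + c = -4
  16a + 4b + c = -67
  100a + 10b + c = -463
Solving the system yields a = -5, b = 4, c = -3.
So P(s) = -5s^2 + 4s - 3.
Then P(7) = -220.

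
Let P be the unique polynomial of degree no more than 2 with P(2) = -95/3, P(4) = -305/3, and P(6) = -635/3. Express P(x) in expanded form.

P(x) = -5x^2 - 5x - 5/3

Write P(x) = ax^2 + bx + c. Substituting each data point gives a linear system:
  4a + 2b + c = -95/3
  16a + 4b + c = -305/3
  36a + 6b + c = -635/3
Solving the system yields a = -5, b = -5, c = -5/3.
So P(x) = -5x² - 5x - 5/3.
Check: P(4) = -305/3. ✓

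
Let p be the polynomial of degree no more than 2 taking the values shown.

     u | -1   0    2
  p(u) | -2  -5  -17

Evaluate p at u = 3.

Using the Lagrange interpolation formula with nodes -1, 0, 2:
  L_0(u) = u(u - 2) / 3
  L_1(u) = (u + 1)(u - 2) / -2
  L_2(u) = (u + 1)u / 6
Then p(u) = -2·L_0(u) - 5·L_1(u) - 17·L_2(u).
Expanding and collecting terms gives p(u) = -u^2 - 4u - 5.
Evaluating at u = 3: p(3) = -26.

-26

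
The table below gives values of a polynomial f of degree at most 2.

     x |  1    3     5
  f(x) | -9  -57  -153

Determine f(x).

Write f(x) = ax^2 + bx + c. Substituting each data point gives a linear system:
  a + b + c = -9
  9a + 3b + c = -57
  25a + 5b + c = -153
Solving the system yields a = -6, b = 0, c = -3.
So f(x) = -6x^2 - 3.
Check: f(5) = -153. ✓

f(x) = -6x^2 - 3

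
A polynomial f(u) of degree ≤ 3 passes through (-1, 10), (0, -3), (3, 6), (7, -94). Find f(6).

-39

Using the Lagrange interpolation formula with nodes -1, 0, 3, 7:
  L_0(u) = u(u - 3)(u - 7) / -32
  L_1(u) = (u + 1)(u - 3)(u - 7) / 21
  L_2(u) = (u + 1)u(u - 7) / -48
  L_3(u) = (u + 1)u(u - 3) / 224
Then f(u) = 10·L_0(u) - 3·L_1(u) + 6·L_2(u) - 94·L_3(u).
Expanding and collecting terms gives f(u) = -u³ + 6u² - 6u - 3.
Evaluating at u = 6: f(6) = -39.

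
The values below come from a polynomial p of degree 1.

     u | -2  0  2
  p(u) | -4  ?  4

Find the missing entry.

0

On equispaced nodes a degree-1 polynomial has vanishing second forward difference, so
  p(-2) - 2·p(0) + p(2) = 0.
Substituting the known values and solving for p(0):
  -2·p(0) = 0
  p(0) = 0.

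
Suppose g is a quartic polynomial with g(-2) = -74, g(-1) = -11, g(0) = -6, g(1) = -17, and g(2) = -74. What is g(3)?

-279

Forward differences of the values at x = -2, -1, 0, 1, 2:
  g  : -74  -11  -6  -17  -74
  Δ  : 63  5  -11  -57
  Δ^2: -58  -16  -46
  Δ^3: 42  -30
  Δ^4: -72
The fourth differences are constant, confirming degree 4.
Interpolating (Newton forward form) and evaluating at x = 3 gives g(3) = -279.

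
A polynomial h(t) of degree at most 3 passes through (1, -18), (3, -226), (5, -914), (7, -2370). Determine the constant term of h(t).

-4

Write h(t) = at^3 + bt^2 + ct + d. Substituting each data point gives a linear system:
  a + b + c + d = -18
  27a + 9b + 3c + d = -226
  125a + 25b + 5c + d = -914
  343a + 49b + 7c + d = -2370
Solving the system yields a = -6, b = -6, c = -2, d = -4.
So h(t) = -6t³ - 6t² - 2t - 4.
The constant term is -4.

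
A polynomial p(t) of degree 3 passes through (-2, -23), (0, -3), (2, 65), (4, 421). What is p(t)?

p(t) = 5t^3 + 6t^2 + 2t - 3

Using the Lagrange interpolation formula with nodes -2, 0, 2, 4:
  L_0(t) = t(t - 2)(t - 4) / -48
  L_1(t) = (t + 2)(t - 2)(t - 4) / 16
  L_2(t) = (t + 2)t(t - 4) / -16
  L_3(t) = (t + 2)t(t - 2) / 48
Then p(t) = -23·L_0(t) - 3·L_1(t) + 65·L_2(t) + 421·L_3(t).
Expanding and collecting terms gives p(t) = 5t³ + 6t² + 2t - 3.
Check: p(2) = 65. ✓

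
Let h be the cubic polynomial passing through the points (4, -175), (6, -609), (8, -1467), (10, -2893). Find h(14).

-8025

Using the Lagrange interpolation formula with nodes 4, 6, 8, 10:
  L_0(u) = (u - 6)(u - 8)(u - 10) / -48
  L_1(u) = (u - 4)(u - 8)(u - 10) / 16
  L_2(u) = (u - 4)(u - 6)(u - 10) / -16
  L_3(u) = (u - 4)(u - 6)(u - 8) / 48
Then h(u) = -175·L_0(u) - 609·L_1(u) - 1467·L_2(u) - 2893·L_3(u).
Expanding and collecting terms gives h(u) = -3u^3 + u^2 + u - 3.
Evaluating at u = 14: h(14) = -8025.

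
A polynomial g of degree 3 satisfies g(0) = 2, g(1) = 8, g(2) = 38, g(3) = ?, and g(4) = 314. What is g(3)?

128

On equispaced nodes a degree-3 polynomial has vanishing fourth forward difference, so
  g(0) - 4·g(1) + 6·g(2) - 4·g(3) + g(4) = 0.
Substituting the known values and solving for g(3):
  -4·g(3) = -512
  g(3) = 128.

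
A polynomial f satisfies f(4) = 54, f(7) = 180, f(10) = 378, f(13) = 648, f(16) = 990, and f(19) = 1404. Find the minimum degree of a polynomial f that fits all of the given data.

Forward differences of the values at x = 4, 7, 10, 13, 16, 19:
  f  : 54  180  378  648  990  1404
  Δ  : 126  198  270  342  414
  Δ^2: 72  72  72  72
  Δ^3: 0  0  0
  Δ^4: 0  0
  Δ^5: 0
The second differences are constant (72) and nonzero, while all higher differences vanish, so the minimal degree is 2.

2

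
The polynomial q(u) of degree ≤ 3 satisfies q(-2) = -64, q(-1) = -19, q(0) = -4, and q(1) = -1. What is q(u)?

q(u) = 3u^3 - 6u^2 + 6u - 4

Using the Lagrange interpolation formula with nodes -2, -1, 0, 1:
  L_0(u) = (u + 1)u(u - 1) / -6
  L_1(u) = (u + 2)u(u - 1) / 2
  L_2(u) = (u + 2)(u + 1)(u - 1) / -2
  L_3(u) = (u + 2)(u + 1)u / 6
Then q(u) = -64·L_0(u) - 19·L_1(u) - 4·L_2(u) - 1·L_3(u).
Expanding and collecting terms gives q(u) = 3u^3 - 6u^2 + 6u - 4.
Check: q(0) = -4. ✓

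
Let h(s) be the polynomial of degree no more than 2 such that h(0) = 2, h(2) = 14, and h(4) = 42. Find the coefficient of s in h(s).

2

Write h(s) = as^2 + bs + c. Substituting each data point gives a linear system:
  c = 2
  4a + 2b + c = 14
  16a + 4b + c = 42
Solving the system yields a = 2, b = 2, c = 2.
So h(s) = 2s^2 + 2s + 2.
The coefficient of s is 2.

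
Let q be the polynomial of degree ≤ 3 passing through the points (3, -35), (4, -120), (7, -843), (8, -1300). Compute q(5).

Write q(t) = at^3 + bt^2 + ct + d. Substituting each data point gives a linear system:
  27a + 9b + 3c + d = -35
  64a + 16b + 4c + d = -120
  343a + 49b + 7c + d = -843
  512a + 64b + 8c + d = -1300
Solving the system yields a = -3, b = 3, c = 5, d = 4.
So q(t) = -3t³ + 3t² + 5t + 4.
Then q(5) = -271.

-271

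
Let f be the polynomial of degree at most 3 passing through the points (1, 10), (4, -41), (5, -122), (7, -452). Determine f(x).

f(x) = -2x^3 + 4x^2 + 5x + 3

Write f(x) = ax^3 + bx^2 + cx + d. Substituting each data point gives a linear system:
  a + b + c + d = 10
  64a + 16b + 4c + d = -41
  125a + 25b + 5c + d = -122
  343a + 49b + 7c + d = -452
Solving the system yields a = -2, b = 4, c = 5, d = 3.
So f(x) = -2x^3 + 4x^2 + 5x + 3.
Check: f(5) = -122. ✓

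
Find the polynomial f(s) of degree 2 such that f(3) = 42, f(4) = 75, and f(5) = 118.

f(s) = 5s^2 - 2s + 3

Using the Lagrange interpolation formula with nodes 3, 4, 5:
  L_0(s) = (s - 4)(s - 5) / 2
  L_1(s) = (s - 3)(s - 5) / -1
  L_2(s) = (s - 3)(s - 4) / 2
Then f(s) = 42·L_0(s) + 75·L_1(s) + 118·L_2(s).
Expanding and collecting terms gives f(s) = 5s² - 2s + 3.
Check: f(3) = 42. ✓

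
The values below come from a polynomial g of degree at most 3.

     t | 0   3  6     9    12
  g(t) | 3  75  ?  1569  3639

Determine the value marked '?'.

489

On equispaced nodes a degree-3 polynomial has vanishing fourth forward difference, so
  g(0) - 4·g(3) + 6·g(6) - 4·g(9) + g(12) = 0.
Substituting the known values and solving for g(6):
  6·g(6) = 2934
  g(6) = 489.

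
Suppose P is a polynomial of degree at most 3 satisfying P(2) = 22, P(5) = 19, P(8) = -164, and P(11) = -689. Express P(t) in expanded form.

P(t) = -t^3 + 5t^2 + 3t + 4

Using the Lagrange interpolation formula with nodes 2, 5, 8, 11:
  L_0(t) = (t - 5)(t - 8)(t - 11) / -162
  L_1(t) = (t - 2)(t - 8)(t - 11) / 54
  L_2(t) = (t - 2)(t - 5)(t - 11) / -54
  L_3(t) = (t - 2)(t - 5)(t - 8) / 162
Then P(t) = 22·L_0(t) + 19·L_1(t) - 164·L_2(t) - 689·L_3(t).
Expanding and collecting terms gives P(t) = -t^3 + 5t^2 + 3t + 4.
Check: P(8) = -164. ✓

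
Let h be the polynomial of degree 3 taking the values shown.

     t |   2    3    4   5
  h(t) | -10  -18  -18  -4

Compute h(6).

Write h(t) = at^3 + bt^2 + ct + d. Substituting each data point gives a linear system:
  8a + 4b + 2c + d = -10
  27a + 9b + 3c + d = -18
  64a + 16b + 4c + d = -18
  125a + 25b + 5c + d = -4
Solving the system yields a = 1, b = -5, c = -2, d = 6.
So h(t) = t^3 - 5t^2 - 2t + 6.
Then h(6) = 30.

30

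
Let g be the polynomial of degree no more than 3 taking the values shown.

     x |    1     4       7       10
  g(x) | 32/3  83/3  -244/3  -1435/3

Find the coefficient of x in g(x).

Write g(x) = ax^3 + bx^2 + cx + d. Substituting each data point gives a linear system:
  a + b + c + d = 32/3
  64a + 16b + 4c + d = 83/3
  343a + 49b + 7c + d = -244/3
  1000a + 100b + 10c + d = -1435/3
Solving the system yields a = -1, b = 5, c = 5/3, d = 5.
So g(x) = -x^3 + 5x^2 + (5/3)x + 5.
The coefficient of x is 5/3.

5/3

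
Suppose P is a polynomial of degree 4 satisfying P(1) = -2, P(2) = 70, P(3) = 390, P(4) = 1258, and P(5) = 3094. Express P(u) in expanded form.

P(u) = 5u^4 - u^2 - 6

Write P(u) = au^4 + bu^3 + cu^2 + du + e. Substituting each data point gives a linear system:
  a + b + c + d + e = -2
  16a + 8b + 4c + 2d + e = 70
  81a + 27b + 9c + 3d + e = 390
  256a + 64b + 16c + 4d + e = 1258
  625a + 125b + 25c + 5d + e = 3094
Solving the system yields a = 5, b = 0, c = -1, d = 0, e = -6.
So P(u) = 5u^4 - u^2 - 6.
Check: P(5) = 3094. ✓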